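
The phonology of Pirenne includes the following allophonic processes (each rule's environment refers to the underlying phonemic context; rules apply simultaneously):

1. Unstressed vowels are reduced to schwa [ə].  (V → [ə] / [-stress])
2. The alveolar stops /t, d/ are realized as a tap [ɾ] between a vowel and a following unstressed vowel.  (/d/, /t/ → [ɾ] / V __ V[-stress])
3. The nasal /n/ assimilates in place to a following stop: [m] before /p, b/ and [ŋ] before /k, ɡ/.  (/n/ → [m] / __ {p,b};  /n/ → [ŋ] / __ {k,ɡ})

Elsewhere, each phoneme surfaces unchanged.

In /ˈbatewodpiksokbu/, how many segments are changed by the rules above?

Segments that undergo a rule: /t/ → [ɾ] (rule 2); /e/ → [ə] (rule 1); /o/ → [ə] (rule 1); /i/ → [ə] (rule 1); /o/ → [ə] (rule 1); /u/ → [ə] (rule 1).
All other segments surface unchanged.

6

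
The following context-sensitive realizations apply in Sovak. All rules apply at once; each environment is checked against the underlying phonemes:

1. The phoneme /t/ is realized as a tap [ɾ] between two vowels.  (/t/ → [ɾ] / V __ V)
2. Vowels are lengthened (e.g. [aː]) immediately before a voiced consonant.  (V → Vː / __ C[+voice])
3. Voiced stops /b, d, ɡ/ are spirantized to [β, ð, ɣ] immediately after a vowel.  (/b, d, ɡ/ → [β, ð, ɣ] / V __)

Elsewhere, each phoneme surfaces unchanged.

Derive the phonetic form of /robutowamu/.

/r/ (word-initial) is unaffected → [r].
Rule 2 applies to /o/ (between /r/ and /b/: before a voiced consonant) → [oː].
/b/ (between /o/ and /u/) occurs immediately after a vowel → [β] by rule 3.
/u/ (between /b/ and /t/): rule 2 targets it, but not before a voiced consonant → unchanged [u].
/t/ (between /u/ and /o/) occurs between two vowels → [ɾ] by rule 1.
/o/ (between /t/ and /w/) occurs before a voiced consonant → [oː] by rule 2.
/w/ (between /o/ and /a/) is unaffected → [w].
/a/ meets the environment for rule 2 (before a voiced consonant) → [aː].
/m/ (between /a/ and /u/) is unaffected → [m].
/u/ — word-final; rule 2 does not apply here → [u].

[roːβuɾoːwaːmu]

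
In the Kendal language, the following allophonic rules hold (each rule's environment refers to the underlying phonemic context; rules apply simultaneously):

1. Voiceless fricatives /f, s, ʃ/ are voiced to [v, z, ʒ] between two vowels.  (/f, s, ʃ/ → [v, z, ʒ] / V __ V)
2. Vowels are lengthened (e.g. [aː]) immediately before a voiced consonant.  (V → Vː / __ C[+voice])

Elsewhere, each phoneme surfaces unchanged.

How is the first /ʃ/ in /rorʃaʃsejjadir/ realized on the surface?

[ʃ]

/ʃ/ (between /r/ and /a/): rule 1 targets it, but not between two vowels → unchanged [ʃ].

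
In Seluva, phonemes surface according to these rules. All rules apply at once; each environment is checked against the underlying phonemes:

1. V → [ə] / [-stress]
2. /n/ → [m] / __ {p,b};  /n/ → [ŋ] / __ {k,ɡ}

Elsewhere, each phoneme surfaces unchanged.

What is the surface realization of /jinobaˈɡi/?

[jənəbəˈɡi]

/j/ (word-initial) is unaffected → [j].
/i/ — between /j/ and /n/, in an unstressed syllable — surfaces as [ə] (rule 1).
/n/ (between /i/ and /o/) is in the target of rule 2 but the environment (before a labial or velar stop) is not met → [n].
/o/ (between /n/ and /b/) occurs in an unstressed syllable → [ə] by rule 1.
/b/ — not in any rule's target class → [b].
Rule 1 applies to /a/ (between /b/ and /ɡ/: in an unstressed syllable) → [ə].
/ɡ/ — not in any rule's target class → [ɡ].
/i/ (word-final) fails the environment for rule 1, so it stays [i].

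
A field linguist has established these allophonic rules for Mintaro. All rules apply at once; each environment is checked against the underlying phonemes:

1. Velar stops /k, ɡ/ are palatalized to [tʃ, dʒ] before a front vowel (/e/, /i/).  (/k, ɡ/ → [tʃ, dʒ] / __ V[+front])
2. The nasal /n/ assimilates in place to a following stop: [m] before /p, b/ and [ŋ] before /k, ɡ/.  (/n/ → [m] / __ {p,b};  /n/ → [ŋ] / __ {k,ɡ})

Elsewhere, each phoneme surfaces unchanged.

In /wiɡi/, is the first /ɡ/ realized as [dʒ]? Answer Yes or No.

Rule 1 applies to /ɡ/ (between /i/ and /i/: before a front vowel) → [dʒ].
The actual realization is [dʒ], which matches [dʒ].

Yes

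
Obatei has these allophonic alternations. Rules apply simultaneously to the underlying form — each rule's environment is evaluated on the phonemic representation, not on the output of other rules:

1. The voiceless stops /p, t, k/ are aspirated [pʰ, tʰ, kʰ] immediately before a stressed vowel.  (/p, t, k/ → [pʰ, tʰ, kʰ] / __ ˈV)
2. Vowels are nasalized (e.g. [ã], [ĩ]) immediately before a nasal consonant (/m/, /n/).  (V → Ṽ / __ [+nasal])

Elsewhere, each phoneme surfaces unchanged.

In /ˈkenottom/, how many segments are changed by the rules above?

3

Segments that undergo a rule: /k/ → [kʰ] (rule 1); /e/ → [ẽ] (rule 2); /o/ → [õ] (rule 2).
All other segments surface unchanged.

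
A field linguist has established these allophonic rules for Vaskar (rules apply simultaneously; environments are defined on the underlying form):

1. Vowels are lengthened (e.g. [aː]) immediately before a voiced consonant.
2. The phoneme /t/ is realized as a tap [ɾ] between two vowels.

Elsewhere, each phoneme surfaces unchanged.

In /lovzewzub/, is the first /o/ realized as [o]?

No

/o/ (between /l/ and /v/): before a voiced consonant, so rule 1 applies → [oː].
The actual realization is [oː], not [o].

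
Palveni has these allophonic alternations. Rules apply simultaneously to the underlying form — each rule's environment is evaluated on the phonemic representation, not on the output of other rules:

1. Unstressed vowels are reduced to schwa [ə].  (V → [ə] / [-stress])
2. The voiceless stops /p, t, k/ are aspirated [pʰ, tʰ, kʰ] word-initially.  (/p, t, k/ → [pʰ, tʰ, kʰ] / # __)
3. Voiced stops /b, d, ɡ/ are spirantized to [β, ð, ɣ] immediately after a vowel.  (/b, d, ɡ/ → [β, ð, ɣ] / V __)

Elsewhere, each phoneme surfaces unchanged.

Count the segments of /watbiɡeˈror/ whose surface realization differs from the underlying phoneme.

Segments that undergo a rule: /a/ → [ə] (rule 1); /i/ → [ə] (rule 1); /ɡ/ → [ɣ] (rule 3); /e/ → [ə] (rule 1).
All other segments surface unchanged.

4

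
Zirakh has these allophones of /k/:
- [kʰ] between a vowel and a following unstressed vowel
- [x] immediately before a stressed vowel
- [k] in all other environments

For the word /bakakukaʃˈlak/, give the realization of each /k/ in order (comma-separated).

Occurrence 1 (position 3): between a vowel and a following unstressed vowel → [kʰ].
Occurrence 2 (position 5): between a vowel and a following unstressed vowel → [kʰ].
Occurrence 3 (position 7): between a vowel and a following unstressed vowel → [kʰ].
Occurrence 4 (position 12): no conditioning environment matches → elsewhere allophone [k].

[kʰ], [kʰ], [kʰ], [k]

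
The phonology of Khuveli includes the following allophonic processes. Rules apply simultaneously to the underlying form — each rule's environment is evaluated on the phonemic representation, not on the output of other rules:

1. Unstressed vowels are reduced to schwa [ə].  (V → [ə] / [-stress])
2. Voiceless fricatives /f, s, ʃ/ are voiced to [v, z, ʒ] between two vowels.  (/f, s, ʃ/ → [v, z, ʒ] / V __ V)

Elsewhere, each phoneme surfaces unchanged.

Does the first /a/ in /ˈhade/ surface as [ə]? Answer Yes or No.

No

/a/ (between /h/ and /d/) is in the target of rule 1 but the environment (in an unstressed syllable) is not met → [a].
The actual realization is [a], not [ə].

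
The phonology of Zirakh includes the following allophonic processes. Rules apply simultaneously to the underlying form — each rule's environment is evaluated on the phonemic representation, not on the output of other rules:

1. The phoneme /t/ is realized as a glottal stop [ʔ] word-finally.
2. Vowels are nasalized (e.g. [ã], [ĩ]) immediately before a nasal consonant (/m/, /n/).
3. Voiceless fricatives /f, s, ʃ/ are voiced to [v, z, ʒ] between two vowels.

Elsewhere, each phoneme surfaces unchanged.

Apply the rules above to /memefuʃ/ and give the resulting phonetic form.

/m/ stays [m].
/e/ (between /m/ and /m/): before a nasal consonant, so rule 2 applies → [ẽ].
/m/ stays [m].
/e/ (between /m/ and /f/) fails the environment for rule 2, so it stays [e].
/f/ — between /e/ and /u/, between two vowels — surfaces as [v] (rule 3).
/u/ (between /f/ and /ʃ/): rule 2 targets it, but not before a nasal consonant → unchanged [u].
/ʃ/ (word-final): rule 3 targets it, but not between two vowels → unchanged [ʃ].

[mẽmevuʃ]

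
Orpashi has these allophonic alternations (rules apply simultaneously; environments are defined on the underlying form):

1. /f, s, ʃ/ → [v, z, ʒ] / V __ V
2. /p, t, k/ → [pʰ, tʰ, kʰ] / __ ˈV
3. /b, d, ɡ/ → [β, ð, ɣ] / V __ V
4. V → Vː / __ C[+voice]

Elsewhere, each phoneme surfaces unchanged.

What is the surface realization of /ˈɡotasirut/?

[ˈɡotaziːrut]

/ɡ/ (word-initial): rule 3 targets it, but not between two vowels → unchanged [ɡ].
/o/ (between /ɡ/ and /t/) fails the environment for rule 4, so it stays [o].
/t/ (between /o/ and /a/) is in the target of rule 2 but the environment (immediately before a stressed vowel) is not met → [t].
/a/ — between /t/ and /s/; rule 4 does not apply here → [a].
/s/ (between /a/ and /i/) occurs between two vowels → [z] by rule 1.
/i/ (between /s/ and /r/): before a voiced consonant, so rule 4 applies → [iː].
/r/ (between /i/ and /u/): no rule targets it → [r].
/u/ (between /r/ and /t/): rule 4 targets it, but not before a voiced consonant → unchanged [u].
/t/ (word-final): rule 2 targets it, but not immediately before a stressed vowel → unchanged [t].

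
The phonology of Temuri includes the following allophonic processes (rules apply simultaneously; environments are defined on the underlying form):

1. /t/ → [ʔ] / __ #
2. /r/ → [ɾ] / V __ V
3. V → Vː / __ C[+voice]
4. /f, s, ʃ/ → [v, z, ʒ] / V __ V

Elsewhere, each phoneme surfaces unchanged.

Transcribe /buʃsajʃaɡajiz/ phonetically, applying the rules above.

/b/ (word-initial) is unaffected → [b].
/u/ (between /b/ and /ʃ/) fails the environment for rule 3, so it stays [u].
/ʃ/ (between /u/ and /s/) is in the target of rule 4 but the environment (between two vowels) is not met → [ʃ].
/s/ — between /ʃ/ and /a/; rule 4 does not apply here → [s].
/a/ (between /s/ and /j/): before a voiced consonant, so rule 3 applies → [aː].
/j/ (between /a/ and /ʃ/): no rule targets it → [j].
/ʃ/ (between /j/ and /a/) fails the environment for rule 4, so it stays [ʃ].
/a/ (between /ʃ/ and /ɡ/): before a voiced consonant, so rule 3 applies → [aː].
/ɡ/ (between /a/ and /a/) is unaffected → [ɡ].
/a/ (between /ɡ/ and /j/): before a voiced consonant, so rule 3 applies → [aː].
/j/ (between /a/ and /i/): no rule targets it → [j].
/i/ (between /j/ and /z/) occurs before a voiced consonant → [iː] by rule 3.
/z/ stays [z].

[buʃsaːjʃaːɡaːjiːz]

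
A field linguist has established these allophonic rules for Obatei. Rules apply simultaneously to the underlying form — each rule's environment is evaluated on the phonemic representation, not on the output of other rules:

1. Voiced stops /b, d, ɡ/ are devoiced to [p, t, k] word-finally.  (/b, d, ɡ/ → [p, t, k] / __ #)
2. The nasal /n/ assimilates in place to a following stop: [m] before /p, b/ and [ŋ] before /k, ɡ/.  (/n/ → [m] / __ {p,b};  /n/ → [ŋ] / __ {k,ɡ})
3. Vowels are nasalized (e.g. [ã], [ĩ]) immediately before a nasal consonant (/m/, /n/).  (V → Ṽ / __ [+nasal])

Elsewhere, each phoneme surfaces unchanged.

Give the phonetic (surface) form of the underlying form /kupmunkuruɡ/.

[kupmũŋkuruk]

/u/ — between /k/ and /p/; rule 3 does not apply here → [u].
/u/ (between /m/ and /n/) occurs before a nasal consonant → [ũ] by rule 3.
/n/ (between /u/ and /k/): before a labial or velar stop, so rule 2 applies → [ŋ].
/u/ (between /k/ and /r/) is in the target of rule 3 but the environment (before a nasal consonant) is not met → [u].
/u/ (between /r/ and /ɡ/) fails the environment for rule 3, so it stays [u].
Rule 1 applies to /ɡ/ (word-final: word-finally) → [k].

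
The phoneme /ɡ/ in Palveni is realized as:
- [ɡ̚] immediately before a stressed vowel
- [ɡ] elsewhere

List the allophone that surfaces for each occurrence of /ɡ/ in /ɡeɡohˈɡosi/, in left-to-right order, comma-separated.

Occurrence 1 (position 1): no conditioning environment matches → elsewhere allophone [ɡ].
Occurrence 2 (position 3): no conditioning environment matches → elsewhere allophone [ɡ].
Occurrence 3 (position 6): immediately before a stressed vowel → [ɡ̚].

[ɡ], [ɡ], [ɡ̚]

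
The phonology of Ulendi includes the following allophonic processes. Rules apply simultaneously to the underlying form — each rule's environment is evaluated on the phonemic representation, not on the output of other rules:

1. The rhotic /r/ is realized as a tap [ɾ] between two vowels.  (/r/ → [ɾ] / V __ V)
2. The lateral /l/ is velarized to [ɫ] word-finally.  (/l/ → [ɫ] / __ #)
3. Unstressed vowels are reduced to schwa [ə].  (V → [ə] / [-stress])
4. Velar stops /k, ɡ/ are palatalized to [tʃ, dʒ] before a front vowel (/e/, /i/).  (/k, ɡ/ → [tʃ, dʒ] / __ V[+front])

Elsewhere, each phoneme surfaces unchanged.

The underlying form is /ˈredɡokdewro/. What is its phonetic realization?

[ˈredɡəkdəwrə]

/r/ (word-initial): rule 1 targets it, but not between two vowels → unchanged [r].
/e/ (between /r/ and /d/): rule 3 targets it, but not in an unstressed syllable → unchanged [e].
/ɡ/ (between /d/ and /o/) fails the environment for rule 4, so it stays [ɡ].
/o/ — between /ɡ/ and /k/, in an unstressed syllable — surfaces as [ə] (rule 3).
/k/ (between /o/ and /d/) fails the environment for rule 4, so it stays [k].
/e/ meets the environment for rule 3 (in an unstressed syllable) → [ə].
/r/ — between /w/ and /o/; rule 1 does not apply here → [r].
Rule 3 applies to /o/ (word-final: in an unstressed syllable) → [ə].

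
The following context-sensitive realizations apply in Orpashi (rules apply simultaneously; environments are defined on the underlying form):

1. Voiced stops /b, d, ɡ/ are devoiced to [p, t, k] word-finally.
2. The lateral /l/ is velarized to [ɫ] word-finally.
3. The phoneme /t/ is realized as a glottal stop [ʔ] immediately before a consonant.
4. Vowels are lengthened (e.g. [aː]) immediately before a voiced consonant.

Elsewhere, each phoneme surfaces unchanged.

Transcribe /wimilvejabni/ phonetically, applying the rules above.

/i/ — between /w/ and /m/, before a voiced consonant — surfaces as [iː] (rule 4).
/i/ — between /m/ and /l/, before a voiced consonant — surfaces as [iː] (rule 4).
/l/ (between /i/ and /v/) fails the environment for rule 2, so it stays [l].
/e/ — between /v/ and /j/, before a voiced consonant — surfaces as [eː] (rule 4).
/a/ — between /j/ and /b/, before a voiced consonant — surfaces as [aː] (rule 4).
/b/ (between /a/ and /n/) fails the environment for rule 1, so it stays [b].
/i/ (word-final) fails the environment for rule 4, so it stays [i].

[wiːmiːlveːjaːbni]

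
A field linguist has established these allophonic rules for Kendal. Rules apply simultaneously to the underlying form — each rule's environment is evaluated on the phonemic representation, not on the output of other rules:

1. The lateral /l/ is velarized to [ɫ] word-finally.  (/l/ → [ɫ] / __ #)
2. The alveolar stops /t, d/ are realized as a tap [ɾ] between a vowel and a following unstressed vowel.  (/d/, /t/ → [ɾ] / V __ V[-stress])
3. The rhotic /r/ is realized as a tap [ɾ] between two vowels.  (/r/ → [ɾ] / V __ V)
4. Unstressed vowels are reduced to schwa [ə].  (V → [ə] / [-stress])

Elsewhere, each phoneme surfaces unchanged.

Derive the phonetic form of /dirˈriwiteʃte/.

[dərˈriwəɾəʃtə]

/d/ (word-initial) fails the environment for rule 2, so it stays [d].
Rule 4 applies to /i/ (between /d/ and /r/: in an unstressed syllable) → [ə].
/r/ (between /i/ and /r/) fails the environment for rule 3, so it stays [r].
/r/ (between /r/ and /i/): rule 3 targets it, but not between two vowels → unchanged [r].
/i/ (between /r/ and /w/) is in the target of rule 4 but the environment (in an unstressed syllable) is not met → [i].
/i/ — between /w/ and /t/, in an unstressed syllable — surfaces as [ə] (rule 4).
/t/ meets the environment for rule 2 (between a vowel and a following unstressed vowel) → [ɾ].
Rule 4 applies to /e/ (between /t/ and /ʃ/: in an unstressed syllable) → [ə].
/t/ (between /ʃ/ and /e/) is in the target of rule 2 but the environment (between a vowel and a following unstressed vowel) is not met → [t].
Rule 4 applies to /e/ (word-final: in an unstressed syllable) → [ə].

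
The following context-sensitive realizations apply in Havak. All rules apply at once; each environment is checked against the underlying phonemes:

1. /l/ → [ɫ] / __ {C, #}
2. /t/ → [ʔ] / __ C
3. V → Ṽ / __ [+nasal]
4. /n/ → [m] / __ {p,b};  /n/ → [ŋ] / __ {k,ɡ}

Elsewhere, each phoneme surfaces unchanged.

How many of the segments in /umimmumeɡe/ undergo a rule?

3

Segments that undergo a rule: /u/ → [ũ] (rule 3); /i/ → [ĩ] (rule 3); /u/ → [ũ] (rule 3).
All other segments surface unchanged.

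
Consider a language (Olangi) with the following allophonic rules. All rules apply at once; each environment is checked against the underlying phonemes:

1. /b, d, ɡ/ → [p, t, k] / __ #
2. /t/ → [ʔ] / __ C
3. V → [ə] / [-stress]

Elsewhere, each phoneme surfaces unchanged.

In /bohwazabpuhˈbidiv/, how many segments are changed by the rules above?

5

Segments that undergo a rule: /o/ → [ə] (rule 3); /a/ → [ə] (rule 3); /a/ → [ə] (rule 3); /u/ → [ə] (rule 3); /i/ → [ə] (rule 3).
All other segments surface unchanged.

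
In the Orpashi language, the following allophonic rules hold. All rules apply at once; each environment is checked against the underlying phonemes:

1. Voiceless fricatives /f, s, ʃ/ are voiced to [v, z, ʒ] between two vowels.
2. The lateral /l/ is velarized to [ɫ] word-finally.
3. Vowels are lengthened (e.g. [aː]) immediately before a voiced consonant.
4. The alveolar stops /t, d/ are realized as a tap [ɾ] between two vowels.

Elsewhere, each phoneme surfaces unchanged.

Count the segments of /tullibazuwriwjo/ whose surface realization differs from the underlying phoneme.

5

Segments that undergo a rule: /u/ → [uː] (rule 3); /i/ → [iː] (rule 3); /a/ → [aː] (rule 3); /u/ → [uː] (rule 3); /i/ → [iː] (rule 3).
All other segments surface unchanged.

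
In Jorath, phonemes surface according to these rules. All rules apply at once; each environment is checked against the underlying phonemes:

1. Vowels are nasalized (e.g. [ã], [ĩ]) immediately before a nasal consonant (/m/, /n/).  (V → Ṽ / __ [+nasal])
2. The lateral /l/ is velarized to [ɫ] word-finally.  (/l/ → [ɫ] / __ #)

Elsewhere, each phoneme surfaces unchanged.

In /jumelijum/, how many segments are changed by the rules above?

2

Segments that undergo a rule: /u/ → [ũ] (rule 1); /u/ → [ũ] (rule 1).
All other segments surface unchanged.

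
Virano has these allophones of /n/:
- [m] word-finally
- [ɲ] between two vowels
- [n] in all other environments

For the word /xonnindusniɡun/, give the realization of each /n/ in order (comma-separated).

[n], [n], [n], [n], [m]

Occurrence 1 (position 3): no conditioning environment matches → elsewhere allophone [n].
Occurrence 2 (position 4): no conditioning environment matches → elsewhere allophone [n].
Occurrence 3 (position 6): no conditioning environment matches → elsewhere allophone [n].
Occurrence 4 (position 10): no conditioning environment matches → elsewhere allophone [n].
Occurrence 5 (position 14): word-finally → [m].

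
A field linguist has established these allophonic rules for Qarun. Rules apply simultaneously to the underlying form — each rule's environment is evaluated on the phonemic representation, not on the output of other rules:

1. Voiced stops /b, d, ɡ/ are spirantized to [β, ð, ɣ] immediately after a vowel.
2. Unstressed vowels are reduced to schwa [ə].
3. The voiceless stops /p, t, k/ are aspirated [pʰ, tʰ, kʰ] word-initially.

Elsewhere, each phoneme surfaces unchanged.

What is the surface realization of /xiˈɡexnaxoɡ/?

/x/ — not in any rule's target class → [x].
/i/ — between /x/ and /ɡ/, in an unstressed syllable — surfaces as [ə] (rule 2).
/ɡ/ — between /i/ and /e/, immediately after a vowel — surfaces as [ɣ] (rule 1).
/e/ — between /ɡ/ and /x/; rule 2 does not apply here → [e].
/x/ (between /e/ and /n/) is unaffected → [x].
/n/ (between /x/ and /a/): no rule targets it → [n].
/a/ (between /n/ and /x/) occurs in an unstressed syllable → [ə] by rule 2.
/x/ (between /a/ and /o/): no rule targets it → [x].
Rule 2 applies to /o/ (between /x/ and /ɡ/: in an unstressed syllable) → [ə].
/ɡ/ — word-final, immediately after a vowel — surfaces as [ɣ] (rule 1).

[xəˈɣexnəxəɣ]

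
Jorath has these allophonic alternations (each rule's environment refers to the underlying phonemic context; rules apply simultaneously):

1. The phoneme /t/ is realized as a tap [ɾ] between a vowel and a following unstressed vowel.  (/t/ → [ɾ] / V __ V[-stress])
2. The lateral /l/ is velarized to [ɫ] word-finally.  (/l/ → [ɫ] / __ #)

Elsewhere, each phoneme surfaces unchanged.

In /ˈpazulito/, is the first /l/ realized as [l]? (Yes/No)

Yes

/l/ (between /u/ and /i/) is in the target of rule 2 but the environment (word-finally) is not met → [l].
The actual realization is [l], which matches [l].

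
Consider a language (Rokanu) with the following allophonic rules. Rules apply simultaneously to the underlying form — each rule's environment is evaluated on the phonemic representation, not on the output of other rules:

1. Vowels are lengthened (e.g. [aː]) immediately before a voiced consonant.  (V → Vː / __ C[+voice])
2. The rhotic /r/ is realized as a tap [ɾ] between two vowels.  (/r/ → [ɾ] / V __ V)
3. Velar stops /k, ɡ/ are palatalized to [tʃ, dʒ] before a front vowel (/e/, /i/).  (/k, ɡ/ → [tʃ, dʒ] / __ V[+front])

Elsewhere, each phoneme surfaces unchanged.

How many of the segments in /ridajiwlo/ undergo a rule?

3

Segments that undergo a rule: /i/ → [iː] (rule 1); /a/ → [aː] (rule 1); /i/ → [iː] (rule 1).
All other segments surface unchanged.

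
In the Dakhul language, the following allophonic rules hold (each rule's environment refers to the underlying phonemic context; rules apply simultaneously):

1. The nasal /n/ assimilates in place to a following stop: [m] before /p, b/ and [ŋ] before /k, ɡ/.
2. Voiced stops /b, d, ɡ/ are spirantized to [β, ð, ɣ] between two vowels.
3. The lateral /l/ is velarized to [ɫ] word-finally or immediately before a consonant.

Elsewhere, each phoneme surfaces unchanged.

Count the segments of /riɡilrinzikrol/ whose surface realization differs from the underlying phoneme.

3

Segments that undergo a rule: /ɡ/ → [ɣ] (rule 2); /l/ → [ɫ] (rule 3); /l/ → [ɫ] (rule 3).
All other segments surface unchanged.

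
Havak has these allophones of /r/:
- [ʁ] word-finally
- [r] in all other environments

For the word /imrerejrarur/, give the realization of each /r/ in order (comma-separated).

[r], [r], [r], [r], [ʁ]

Occurrence 1 (position 3): no conditioning environment matches → elsewhere allophone [r].
Occurrence 2 (position 5): no conditioning environment matches → elsewhere allophone [r].
Occurrence 3 (position 8): no conditioning environment matches → elsewhere allophone [r].
Occurrence 4 (position 10): no conditioning environment matches → elsewhere allophone [r].
Occurrence 5 (position 12): word-finally → [ʁ].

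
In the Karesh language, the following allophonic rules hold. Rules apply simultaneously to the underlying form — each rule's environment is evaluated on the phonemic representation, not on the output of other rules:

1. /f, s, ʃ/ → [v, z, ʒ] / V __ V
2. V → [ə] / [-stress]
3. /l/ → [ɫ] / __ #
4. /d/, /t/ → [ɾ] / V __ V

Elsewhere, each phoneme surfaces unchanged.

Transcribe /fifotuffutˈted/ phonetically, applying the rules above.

/f/ — word-initial; rule 1 does not apply here → [f].
/i/ (between /f/ and /f/): in an unstressed syllable, so rule 2 applies → [ə].
Rule 1 applies to /f/ (between /i/ and /o/: between two vowels) → [v].
/o/ (between /f/ and /t/): in an unstressed syllable, so rule 2 applies → [ə].
/t/ meets the environment for rule 4 (between two vowels) → [ɾ].
/u/ (between /t/ and /f/): in an unstressed syllable, so rule 2 applies → [ə].
/f/ (between /u/ and /f/) fails the environment for rule 1, so it stays [f].
/f/ (between /f/ and /u/) fails the environment for rule 1, so it stays [f].
Rule 2 applies to /u/ (between /f/ and /t/: in an unstressed syllable) → [ə].
/t/ — between /u/ and /t/; rule 4 does not apply here → [t].
/t/ (between /t/ and /e/) is in the target of rule 4 but the environment (between two vowels) is not met → [t].
/e/ (between /t/ and /d/) is in the target of rule 2 but the environment (in an unstressed syllable) is not met → [e].
/d/ (word-final): rule 4 targets it, but not between two vowels → unchanged [d].

[fəvəɾəffətˈted]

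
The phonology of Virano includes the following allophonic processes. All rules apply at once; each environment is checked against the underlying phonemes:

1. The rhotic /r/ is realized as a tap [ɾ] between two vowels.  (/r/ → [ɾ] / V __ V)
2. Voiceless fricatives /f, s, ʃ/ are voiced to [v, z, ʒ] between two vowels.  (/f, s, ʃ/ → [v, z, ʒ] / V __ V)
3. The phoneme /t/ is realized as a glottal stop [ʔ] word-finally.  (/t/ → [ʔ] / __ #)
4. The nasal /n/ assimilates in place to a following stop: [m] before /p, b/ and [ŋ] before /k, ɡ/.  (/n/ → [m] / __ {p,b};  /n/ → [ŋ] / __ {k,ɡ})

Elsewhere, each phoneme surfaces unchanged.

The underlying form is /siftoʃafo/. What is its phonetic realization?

[siftoʒavo]

/s/ (word-initial): rule 2 targets it, but not between two vowels → unchanged [s].
/f/ (between /i/ and /t/): rule 2 targets it, but not between two vowels → unchanged [f].
/t/ — between /f/ and /o/; rule 3 does not apply here → [t].
/ʃ/ (between /o/ and /a/): between two vowels, so rule 2 applies → [ʒ].
/f/ meets the environment for rule 2 (between two vowels) → [v].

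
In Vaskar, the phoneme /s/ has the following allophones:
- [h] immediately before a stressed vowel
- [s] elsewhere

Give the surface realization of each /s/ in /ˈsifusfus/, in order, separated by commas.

[h], [s], [s]

Occurrence 1 (position 1): immediately before a stressed vowel → [h].
Occurrence 2 (position 5): no conditioning environment matches → elsewhere allophone [s].
Occurrence 3 (position 8): no conditioning environment matches → elsewhere allophone [s].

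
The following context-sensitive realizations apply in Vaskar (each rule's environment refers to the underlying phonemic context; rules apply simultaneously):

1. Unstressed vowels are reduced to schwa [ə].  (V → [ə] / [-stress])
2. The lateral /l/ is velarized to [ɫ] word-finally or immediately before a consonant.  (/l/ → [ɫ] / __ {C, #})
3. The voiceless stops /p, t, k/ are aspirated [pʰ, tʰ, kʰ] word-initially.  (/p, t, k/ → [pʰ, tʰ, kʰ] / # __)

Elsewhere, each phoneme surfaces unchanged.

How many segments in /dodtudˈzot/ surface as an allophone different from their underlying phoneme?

2

Segments that undergo a rule: /o/ → [ə] (rule 1); /u/ → [ə] (rule 1).
All other segments surface unchanged.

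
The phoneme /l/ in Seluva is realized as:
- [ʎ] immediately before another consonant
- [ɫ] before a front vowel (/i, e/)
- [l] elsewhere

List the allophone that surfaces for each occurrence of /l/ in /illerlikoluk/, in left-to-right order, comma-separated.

Occurrence 1 (position 2): immediately before another consonant → [ʎ].
Occurrence 2 (position 3): before a front vowel (/i, e/) → [ɫ].
Occurrence 3 (position 6): before a front vowel (/i, e/) → [ɫ].
Occurrence 4 (position 10): no conditioning environment matches → elsewhere allophone [l].

[ʎ], [ɫ], [ɫ], [l]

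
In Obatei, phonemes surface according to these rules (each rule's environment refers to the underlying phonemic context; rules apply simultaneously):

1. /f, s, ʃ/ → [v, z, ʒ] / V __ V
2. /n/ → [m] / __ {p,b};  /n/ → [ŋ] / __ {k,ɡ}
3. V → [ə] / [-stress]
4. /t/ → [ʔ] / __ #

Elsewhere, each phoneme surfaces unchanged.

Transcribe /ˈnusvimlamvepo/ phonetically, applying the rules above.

[ˈnusvəmləmvəpə]

/n/ (word-initial) fails the environment for rule 2, so it stays [n].
/u/ — between /n/ and /s/; rule 3 does not apply here → [u].
/s/ (between /u/ and /v/): rule 1 targets it, but not between two vowels → unchanged [s].
/v/ (between /s/ and /i/): no rule targets it → [v].
/i/ — between /v/ and /m/, in an unstressed syllable — surfaces as [ə] (rule 3).
/m/ (between /i/ and /l/): no rule targets it → [m].
/l/ (between /m/ and /a/) is unaffected → [l].
/a/ — between /l/ and /m/, in an unstressed syllable — surfaces as [ə] (rule 3).
/m/ stays [m].
/v/ stays [v].
/e/ — between /v/ and /p/, in an unstressed syllable — surfaces as [ə] (rule 3).
/p/ (between /e/ and /o/) is unaffected → [p].
/o/ (word-final) occurs in an unstressed syllable → [ə] by rule 3.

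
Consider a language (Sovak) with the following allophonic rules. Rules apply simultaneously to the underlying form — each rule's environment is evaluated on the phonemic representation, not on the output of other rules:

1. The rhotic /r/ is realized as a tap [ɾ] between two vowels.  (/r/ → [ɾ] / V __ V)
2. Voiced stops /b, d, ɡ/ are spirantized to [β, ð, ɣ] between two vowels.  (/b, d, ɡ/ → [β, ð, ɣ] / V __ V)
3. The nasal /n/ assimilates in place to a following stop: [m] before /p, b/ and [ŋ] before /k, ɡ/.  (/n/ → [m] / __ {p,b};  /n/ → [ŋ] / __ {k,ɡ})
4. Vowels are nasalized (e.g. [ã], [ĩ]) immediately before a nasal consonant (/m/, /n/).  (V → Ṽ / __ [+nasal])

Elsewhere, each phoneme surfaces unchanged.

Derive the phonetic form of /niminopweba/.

[nĩmĩnopweβa]

/n/ (word-initial) fails the environment for rule 3, so it stays [n].
/i/ — between /n/ and /m/, before a nasal consonant — surfaces as [ĩ] (rule 4).
/m/ (between /i/ and /i/): no rule targets it → [m].
/i/ — between /m/ and /n/, before a nasal consonant — surfaces as [ĩ] (rule 4).
/n/ (between /i/ and /o/) fails the environment for rule 3, so it stays [n].
/o/ (between /n/ and /p/): rule 4 targets it, but not before a nasal consonant → unchanged [o].
/p/ stays [p].
/w/ (between /p/ and /e/) is unaffected → [w].
/e/ (between /w/ and /b/) fails the environment for rule 4, so it stays [e].
/b/ (between /e/ and /a/): between two vowels, so rule 2 applies → [β].
/a/ — word-final; rule 4 does not apply here → [a].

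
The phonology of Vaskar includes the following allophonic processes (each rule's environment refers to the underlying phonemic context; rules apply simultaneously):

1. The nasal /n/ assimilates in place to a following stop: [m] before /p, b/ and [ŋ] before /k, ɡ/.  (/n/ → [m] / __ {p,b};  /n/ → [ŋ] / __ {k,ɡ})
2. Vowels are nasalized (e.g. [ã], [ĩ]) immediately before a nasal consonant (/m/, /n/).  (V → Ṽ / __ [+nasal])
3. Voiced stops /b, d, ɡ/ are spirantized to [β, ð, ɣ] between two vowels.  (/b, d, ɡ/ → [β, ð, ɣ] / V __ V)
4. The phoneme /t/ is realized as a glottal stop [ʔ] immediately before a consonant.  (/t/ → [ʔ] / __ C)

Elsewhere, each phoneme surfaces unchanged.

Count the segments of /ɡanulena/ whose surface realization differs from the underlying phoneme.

Segments that undergo a rule: /a/ → [ã] (rule 2); /e/ → [ẽ] (rule 2).
All other segments surface unchanged.

2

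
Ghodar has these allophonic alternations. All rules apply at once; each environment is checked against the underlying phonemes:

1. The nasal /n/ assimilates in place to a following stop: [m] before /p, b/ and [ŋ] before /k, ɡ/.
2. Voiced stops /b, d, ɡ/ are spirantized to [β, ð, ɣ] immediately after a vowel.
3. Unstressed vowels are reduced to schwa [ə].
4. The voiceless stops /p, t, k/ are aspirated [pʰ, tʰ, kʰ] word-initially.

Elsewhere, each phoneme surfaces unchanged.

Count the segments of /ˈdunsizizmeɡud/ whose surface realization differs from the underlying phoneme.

6

Segments that undergo a rule: /i/ → [ə] (rule 3); /i/ → [ə] (rule 3); /e/ → [ə] (rule 3); /ɡ/ → [ɣ] (rule 2); /u/ → [ə] (rule 3); /d/ → [ð] (rule 2).
All other segments surface unchanged.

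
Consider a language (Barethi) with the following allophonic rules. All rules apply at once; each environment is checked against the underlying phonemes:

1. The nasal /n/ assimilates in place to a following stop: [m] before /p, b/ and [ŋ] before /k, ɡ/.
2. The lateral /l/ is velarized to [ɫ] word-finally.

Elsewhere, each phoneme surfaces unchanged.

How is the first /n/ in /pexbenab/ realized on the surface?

[n]

/n/ (between /e/ and /a/) is in the target of rule 1 but the environment (before a labial or velar stop) is not met → [n].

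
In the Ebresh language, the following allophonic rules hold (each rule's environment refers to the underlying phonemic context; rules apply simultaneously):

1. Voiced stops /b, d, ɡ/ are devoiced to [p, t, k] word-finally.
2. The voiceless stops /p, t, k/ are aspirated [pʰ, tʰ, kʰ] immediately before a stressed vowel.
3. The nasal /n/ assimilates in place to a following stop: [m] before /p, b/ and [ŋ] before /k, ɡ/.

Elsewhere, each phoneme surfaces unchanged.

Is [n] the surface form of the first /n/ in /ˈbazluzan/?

/n/ — word-final; rule 3 does not apply here → [n].
The actual realization is [n], which matches [n].

Yes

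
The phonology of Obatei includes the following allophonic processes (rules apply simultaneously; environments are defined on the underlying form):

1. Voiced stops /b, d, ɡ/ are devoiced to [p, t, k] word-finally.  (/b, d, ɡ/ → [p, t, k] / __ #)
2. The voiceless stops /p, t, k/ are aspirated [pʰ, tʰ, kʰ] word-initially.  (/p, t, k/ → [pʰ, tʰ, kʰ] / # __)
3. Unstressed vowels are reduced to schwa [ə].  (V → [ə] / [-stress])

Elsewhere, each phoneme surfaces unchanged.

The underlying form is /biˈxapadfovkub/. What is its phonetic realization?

[bəˈxapədfəvkəp]

/b/ (word-initial) is in the target of rule 1 but the environment (word-finally) is not met → [b].
/i/ (between /b/ and /x/): in an unstressed syllable, so rule 3 applies → [ə].
/x/ (between /i/ and /a/): no rule targets it → [x].
/a/ — between /x/ and /p/; rule 3 does not apply here → [a].
/p/ (between /a/ and /a/): rule 2 targets it, but not word-initially → unchanged [p].
/a/ (between /p/ and /d/) occurs in an unstressed syllable → [ə] by rule 3.
/d/ (between /a/ and /f/): rule 1 targets it, but not word-finally → unchanged [d].
/f/ — not in any rule's target class → [f].
/o/ meets the environment for rule 3 (in an unstressed syllable) → [ə].
/v/ stays [v].
/k/ (between /v/ and /u/) is in the target of rule 2 but the environment (word-initially) is not met → [k].
Rule 3 applies to /u/ (between /k/ and /b/: in an unstressed syllable) → [ə].
/b/ meets the environment for rule 1 (word-finally) → [p].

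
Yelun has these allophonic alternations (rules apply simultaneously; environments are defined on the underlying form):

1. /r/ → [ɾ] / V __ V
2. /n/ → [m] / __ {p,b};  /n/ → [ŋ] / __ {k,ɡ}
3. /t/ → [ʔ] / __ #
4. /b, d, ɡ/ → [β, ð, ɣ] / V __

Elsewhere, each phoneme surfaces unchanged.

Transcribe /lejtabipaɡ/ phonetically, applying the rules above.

/t/ (between /j/ and /a/) is in the target of rule 3 but the environment (word-finally) is not met → [t].
/b/ (between /a/ and /i/): immediately after a vowel, so rule 4 applies → [β].
/ɡ/ (word-final): immediately after a vowel, so rule 4 applies → [ɣ].

[lejtaβipaɣ]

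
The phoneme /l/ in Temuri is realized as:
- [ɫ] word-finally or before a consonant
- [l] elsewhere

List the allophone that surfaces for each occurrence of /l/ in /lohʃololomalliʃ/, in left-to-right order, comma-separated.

[l], [l], [l], [ɫ], [l]

Occurrence 1 (position 1): no conditioning environment matches → elsewhere allophone [l].
Occurrence 2 (position 6): no conditioning environment matches → elsewhere allophone [l].
Occurrence 3 (position 8): no conditioning environment matches → elsewhere allophone [l].
Occurrence 4 (position 12): word-finally or before a consonant → [ɫ].
Occurrence 5 (position 13): no conditioning environment matches → elsewhere allophone [l].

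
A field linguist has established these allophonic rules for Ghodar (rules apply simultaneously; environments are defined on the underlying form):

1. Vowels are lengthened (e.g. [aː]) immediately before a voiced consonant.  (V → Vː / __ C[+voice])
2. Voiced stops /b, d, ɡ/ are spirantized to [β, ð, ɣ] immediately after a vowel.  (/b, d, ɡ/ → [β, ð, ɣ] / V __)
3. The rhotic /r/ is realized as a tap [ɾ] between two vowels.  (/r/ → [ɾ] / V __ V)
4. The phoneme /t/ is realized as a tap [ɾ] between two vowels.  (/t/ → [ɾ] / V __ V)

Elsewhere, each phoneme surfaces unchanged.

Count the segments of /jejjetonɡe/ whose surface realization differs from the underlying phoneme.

Segments that undergo a rule: /e/ → [eː] (rule 1); /t/ → [ɾ] (rule 4); /o/ → [oː] (rule 1).
All other segments surface unchanged.

3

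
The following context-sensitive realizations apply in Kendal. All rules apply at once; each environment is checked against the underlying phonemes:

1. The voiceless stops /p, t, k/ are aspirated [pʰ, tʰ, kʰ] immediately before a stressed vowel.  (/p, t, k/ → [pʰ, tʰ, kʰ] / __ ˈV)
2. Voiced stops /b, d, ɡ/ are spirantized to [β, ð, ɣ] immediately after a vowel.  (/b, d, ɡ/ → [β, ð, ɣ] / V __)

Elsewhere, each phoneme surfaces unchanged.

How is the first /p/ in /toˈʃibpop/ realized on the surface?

[p]

/p/ (between /b/ and /o/) fails the environment for rule 1, so it stays [p].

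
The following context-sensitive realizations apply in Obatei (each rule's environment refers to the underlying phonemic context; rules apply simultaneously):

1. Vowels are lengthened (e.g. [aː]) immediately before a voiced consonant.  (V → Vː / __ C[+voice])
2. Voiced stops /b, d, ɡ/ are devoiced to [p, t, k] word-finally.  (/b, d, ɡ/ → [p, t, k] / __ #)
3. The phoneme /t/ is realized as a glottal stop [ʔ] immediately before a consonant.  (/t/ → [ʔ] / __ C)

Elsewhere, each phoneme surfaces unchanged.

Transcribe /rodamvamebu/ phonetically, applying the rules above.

[roːdaːmvaːmeːbu]

/o/ meets the environment for rule 1 (before a voiced consonant) → [oː].
/d/ (between /o/ and /a/): rule 2 targets it, but not word-finally → unchanged [d].
/a/ (between /d/ and /m/): before a voiced consonant, so rule 1 applies → [aː].
Rule 1 applies to /a/ (between /v/ and /m/: before a voiced consonant) → [aː].
/e/ — between /m/ and /b/, before a voiced consonant — surfaces as [eː] (rule 1).
/b/ (between /e/ and /u/): rule 2 targets it, but not word-finally → unchanged [b].
/u/ (word-final) is in the target of rule 1 but the environment (before a voiced consonant) is not met → [u].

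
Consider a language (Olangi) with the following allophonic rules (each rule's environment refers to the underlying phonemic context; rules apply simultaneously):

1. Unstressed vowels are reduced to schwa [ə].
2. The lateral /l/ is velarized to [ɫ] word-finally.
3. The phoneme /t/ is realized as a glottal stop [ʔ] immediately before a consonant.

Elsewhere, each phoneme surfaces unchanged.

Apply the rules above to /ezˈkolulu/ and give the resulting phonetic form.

Rule 1 applies to /e/ (word-initial: in an unstressed syllable) → [ə].
/z/ stays [z].
/k/ (between /z/ and /o/): no rule targets it → [k].
/o/ (between /k/ and /l/) is in the target of rule 1 but the environment (in an unstressed syllable) is not met → [o].
/l/ (between /o/ and /u/) is in the target of rule 2 but the environment (word-finally) is not met → [l].
/u/ meets the environment for rule 1 (in an unstressed syllable) → [ə].
/l/ — between /u/ and /u/; rule 2 does not apply here → [l].
Rule 1 applies to /u/ (word-final: in an unstressed syllable) → [ə].

[əzˈkolələ]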